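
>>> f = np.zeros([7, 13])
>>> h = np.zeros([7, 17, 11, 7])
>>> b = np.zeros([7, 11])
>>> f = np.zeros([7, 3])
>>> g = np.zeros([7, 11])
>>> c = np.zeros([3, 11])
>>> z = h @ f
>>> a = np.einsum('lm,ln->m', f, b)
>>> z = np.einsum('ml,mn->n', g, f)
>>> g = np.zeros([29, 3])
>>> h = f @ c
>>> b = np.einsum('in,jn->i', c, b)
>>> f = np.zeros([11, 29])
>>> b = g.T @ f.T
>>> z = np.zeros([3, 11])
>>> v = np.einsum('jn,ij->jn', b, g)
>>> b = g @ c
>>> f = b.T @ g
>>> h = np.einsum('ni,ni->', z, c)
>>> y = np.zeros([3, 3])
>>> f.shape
(11, 3)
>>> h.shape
()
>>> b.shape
(29, 11)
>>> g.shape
(29, 3)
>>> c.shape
(3, 11)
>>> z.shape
(3, 11)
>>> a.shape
(3,)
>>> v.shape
(3, 11)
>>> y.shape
(3, 3)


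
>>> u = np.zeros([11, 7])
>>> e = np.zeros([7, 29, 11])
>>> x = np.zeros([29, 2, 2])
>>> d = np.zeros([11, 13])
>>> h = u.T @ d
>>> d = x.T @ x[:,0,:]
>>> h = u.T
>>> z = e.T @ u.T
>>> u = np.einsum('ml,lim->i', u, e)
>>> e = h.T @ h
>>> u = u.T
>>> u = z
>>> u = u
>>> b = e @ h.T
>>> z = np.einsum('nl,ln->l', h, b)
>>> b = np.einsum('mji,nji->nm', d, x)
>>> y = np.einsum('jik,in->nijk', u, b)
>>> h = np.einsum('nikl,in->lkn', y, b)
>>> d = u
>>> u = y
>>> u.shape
(2, 29, 11, 11)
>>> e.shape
(11, 11)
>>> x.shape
(29, 2, 2)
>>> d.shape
(11, 29, 11)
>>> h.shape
(11, 11, 2)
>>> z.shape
(11,)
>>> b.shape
(29, 2)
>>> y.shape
(2, 29, 11, 11)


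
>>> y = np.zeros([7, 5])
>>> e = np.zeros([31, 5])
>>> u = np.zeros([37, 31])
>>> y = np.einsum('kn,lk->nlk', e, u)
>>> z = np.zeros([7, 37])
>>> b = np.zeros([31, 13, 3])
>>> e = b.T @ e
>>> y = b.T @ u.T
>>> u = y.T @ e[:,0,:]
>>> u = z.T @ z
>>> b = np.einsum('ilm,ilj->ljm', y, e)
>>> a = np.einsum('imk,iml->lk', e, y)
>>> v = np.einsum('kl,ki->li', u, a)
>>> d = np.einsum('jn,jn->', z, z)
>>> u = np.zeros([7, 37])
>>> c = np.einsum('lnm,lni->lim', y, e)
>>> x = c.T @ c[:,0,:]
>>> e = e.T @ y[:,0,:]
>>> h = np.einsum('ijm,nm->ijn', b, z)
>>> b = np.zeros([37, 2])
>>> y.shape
(3, 13, 37)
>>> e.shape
(5, 13, 37)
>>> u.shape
(7, 37)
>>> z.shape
(7, 37)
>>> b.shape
(37, 2)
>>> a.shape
(37, 5)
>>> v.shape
(37, 5)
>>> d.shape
()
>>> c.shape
(3, 5, 37)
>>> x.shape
(37, 5, 37)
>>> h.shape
(13, 5, 7)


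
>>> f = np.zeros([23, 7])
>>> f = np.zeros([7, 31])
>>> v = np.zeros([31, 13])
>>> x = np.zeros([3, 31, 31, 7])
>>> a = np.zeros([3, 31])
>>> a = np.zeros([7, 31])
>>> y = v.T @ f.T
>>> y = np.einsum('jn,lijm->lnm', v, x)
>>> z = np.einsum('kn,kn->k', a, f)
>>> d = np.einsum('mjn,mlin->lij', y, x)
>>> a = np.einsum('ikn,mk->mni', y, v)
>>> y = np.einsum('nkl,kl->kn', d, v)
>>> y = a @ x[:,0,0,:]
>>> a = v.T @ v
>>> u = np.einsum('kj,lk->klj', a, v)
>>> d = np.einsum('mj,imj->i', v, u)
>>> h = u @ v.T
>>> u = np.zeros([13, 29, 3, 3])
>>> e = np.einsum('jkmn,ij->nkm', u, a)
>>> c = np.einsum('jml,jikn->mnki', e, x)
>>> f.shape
(7, 31)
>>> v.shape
(31, 13)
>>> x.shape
(3, 31, 31, 7)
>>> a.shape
(13, 13)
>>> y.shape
(31, 7, 7)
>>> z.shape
(7,)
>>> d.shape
(13,)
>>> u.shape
(13, 29, 3, 3)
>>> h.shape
(13, 31, 31)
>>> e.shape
(3, 29, 3)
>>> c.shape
(29, 7, 31, 31)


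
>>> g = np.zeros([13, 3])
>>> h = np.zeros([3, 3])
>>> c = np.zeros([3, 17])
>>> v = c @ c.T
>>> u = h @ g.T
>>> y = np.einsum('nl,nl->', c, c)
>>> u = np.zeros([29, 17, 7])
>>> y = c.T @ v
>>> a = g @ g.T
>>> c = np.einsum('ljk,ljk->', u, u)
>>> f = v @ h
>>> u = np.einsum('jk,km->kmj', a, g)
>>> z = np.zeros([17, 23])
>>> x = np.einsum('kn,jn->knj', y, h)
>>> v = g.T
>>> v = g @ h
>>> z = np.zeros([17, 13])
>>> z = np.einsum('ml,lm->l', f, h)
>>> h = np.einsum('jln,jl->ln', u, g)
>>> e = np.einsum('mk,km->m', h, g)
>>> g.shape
(13, 3)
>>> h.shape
(3, 13)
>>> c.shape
()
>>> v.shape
(13, 3)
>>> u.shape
(13, 3, 13)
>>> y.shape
(17, 3)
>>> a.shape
(13, 13)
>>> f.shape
(3, 3)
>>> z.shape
(3,)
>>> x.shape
(17, 3, 3)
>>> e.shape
(3,)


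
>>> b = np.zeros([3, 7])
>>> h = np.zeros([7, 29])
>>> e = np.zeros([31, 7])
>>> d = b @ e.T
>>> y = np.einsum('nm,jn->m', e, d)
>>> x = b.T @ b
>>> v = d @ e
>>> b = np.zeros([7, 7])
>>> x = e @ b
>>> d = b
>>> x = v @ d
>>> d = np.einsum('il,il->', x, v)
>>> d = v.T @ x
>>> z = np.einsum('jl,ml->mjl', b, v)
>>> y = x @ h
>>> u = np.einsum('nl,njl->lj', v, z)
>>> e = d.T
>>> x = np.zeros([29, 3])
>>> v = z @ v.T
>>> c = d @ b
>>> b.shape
(7, 7)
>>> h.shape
(7, 29)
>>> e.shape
(7, 7)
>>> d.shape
(7, 7)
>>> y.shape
(3, 29)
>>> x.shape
(29, 3)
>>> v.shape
(3, 7, 3)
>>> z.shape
(3, 7, 7)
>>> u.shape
(7, 7)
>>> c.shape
(7, 7)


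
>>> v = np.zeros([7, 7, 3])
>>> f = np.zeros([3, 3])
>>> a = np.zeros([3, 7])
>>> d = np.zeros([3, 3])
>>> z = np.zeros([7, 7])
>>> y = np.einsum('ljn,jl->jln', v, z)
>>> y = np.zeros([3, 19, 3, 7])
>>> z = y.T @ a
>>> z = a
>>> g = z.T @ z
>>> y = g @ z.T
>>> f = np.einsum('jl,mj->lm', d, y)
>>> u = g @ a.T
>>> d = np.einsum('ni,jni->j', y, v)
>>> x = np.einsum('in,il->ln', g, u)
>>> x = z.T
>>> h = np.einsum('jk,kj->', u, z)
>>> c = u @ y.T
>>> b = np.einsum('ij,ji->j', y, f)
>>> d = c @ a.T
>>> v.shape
(7, 7, 3)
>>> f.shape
(3, 7)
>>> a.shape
(3, 7)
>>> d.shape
(7, 3)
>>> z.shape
(3, 7)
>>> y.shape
(7, 3)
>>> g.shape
(7, 7)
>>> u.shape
(7, 3)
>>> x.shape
(7, 3)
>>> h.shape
()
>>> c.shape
(7, 7)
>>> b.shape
(3,)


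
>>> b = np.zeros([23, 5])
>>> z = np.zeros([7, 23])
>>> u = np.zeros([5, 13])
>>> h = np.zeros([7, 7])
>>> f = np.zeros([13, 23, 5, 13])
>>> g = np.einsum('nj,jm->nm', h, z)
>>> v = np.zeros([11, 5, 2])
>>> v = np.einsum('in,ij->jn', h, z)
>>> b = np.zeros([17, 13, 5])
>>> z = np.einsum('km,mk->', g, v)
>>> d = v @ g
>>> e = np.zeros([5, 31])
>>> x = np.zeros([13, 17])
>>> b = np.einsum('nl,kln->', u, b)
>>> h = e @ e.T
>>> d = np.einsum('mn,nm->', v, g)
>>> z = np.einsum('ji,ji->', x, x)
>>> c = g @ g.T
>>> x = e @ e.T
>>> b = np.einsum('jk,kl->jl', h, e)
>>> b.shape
(5, 31)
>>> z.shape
()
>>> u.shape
(5, 13)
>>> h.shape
(5, 5)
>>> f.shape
(13, 23, 5, 13)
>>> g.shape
(7, 23)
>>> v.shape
(23, 7)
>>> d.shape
()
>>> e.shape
(5, 31)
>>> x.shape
(5, 5)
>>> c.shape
(7, 7)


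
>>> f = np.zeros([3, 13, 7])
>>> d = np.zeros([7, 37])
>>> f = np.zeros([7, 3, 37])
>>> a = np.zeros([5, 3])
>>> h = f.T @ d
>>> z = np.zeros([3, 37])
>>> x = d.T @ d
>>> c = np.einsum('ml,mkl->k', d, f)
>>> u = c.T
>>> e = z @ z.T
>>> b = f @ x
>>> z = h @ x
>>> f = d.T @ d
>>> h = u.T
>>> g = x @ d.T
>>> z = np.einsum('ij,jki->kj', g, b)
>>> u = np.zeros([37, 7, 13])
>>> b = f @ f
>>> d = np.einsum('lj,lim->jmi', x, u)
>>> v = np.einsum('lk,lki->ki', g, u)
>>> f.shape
(37, 37)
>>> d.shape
(37, 13, 7)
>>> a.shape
(5, 3)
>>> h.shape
(3,)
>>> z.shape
(3, 7)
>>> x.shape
(37, 37)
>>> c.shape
(3,)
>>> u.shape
(37, 7, 13)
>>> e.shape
(3, 3)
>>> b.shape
(37, 37)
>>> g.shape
(37, 7)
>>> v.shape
(7, 13)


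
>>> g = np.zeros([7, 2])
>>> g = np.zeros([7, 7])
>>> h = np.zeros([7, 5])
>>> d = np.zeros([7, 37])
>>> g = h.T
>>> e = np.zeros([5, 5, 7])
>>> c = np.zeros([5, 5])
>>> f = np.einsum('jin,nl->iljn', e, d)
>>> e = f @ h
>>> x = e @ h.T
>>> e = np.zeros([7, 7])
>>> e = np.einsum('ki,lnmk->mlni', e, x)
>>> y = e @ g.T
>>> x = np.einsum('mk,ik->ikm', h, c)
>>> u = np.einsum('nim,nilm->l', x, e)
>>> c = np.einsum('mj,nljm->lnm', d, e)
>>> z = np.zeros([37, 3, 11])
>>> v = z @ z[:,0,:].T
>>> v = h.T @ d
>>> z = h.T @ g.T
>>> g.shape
(5, 7)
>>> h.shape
(7, 5)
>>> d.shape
(7, 37)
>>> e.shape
(5, 5, 37, 7)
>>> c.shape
(5, 5, 7)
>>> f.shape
(5, 37, 5, 7)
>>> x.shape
(5, 5, 7)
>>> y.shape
(5, 5, 37, 5)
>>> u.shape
(37,)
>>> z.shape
(5, 5)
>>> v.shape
(5, 37)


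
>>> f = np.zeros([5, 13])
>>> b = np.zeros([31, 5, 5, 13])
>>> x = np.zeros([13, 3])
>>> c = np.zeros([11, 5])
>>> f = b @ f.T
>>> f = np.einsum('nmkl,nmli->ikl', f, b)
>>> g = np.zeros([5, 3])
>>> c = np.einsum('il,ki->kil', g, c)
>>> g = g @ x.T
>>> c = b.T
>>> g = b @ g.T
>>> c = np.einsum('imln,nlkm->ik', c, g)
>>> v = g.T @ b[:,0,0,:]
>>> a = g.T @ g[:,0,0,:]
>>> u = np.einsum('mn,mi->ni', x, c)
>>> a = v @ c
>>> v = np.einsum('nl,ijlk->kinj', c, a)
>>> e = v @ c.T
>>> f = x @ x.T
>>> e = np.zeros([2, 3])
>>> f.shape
(13, 13)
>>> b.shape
(31, 5, 5, 13)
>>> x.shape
(13, 3)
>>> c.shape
(13, 5)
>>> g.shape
(31, 5, 5, 5)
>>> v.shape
(5, 5, 13, 5)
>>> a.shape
(5, 5, 5, 5)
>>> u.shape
(3, 5)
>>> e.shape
(2, 3)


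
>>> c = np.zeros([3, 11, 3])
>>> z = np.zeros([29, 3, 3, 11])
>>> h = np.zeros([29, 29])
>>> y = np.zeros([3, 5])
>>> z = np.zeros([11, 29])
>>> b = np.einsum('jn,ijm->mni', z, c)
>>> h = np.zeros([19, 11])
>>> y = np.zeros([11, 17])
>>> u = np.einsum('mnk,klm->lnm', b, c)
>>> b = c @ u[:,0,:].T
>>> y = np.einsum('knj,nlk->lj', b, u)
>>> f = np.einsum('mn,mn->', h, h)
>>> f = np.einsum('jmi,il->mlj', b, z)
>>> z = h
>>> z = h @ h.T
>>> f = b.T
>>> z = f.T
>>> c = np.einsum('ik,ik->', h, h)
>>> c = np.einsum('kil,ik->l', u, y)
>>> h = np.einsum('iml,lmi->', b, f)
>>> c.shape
(3,)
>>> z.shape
(3, 11, 11)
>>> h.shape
()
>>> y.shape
(29, 11)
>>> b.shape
(3, 11, 11)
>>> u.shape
(11, 29, 3)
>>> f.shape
(11, 11, 3)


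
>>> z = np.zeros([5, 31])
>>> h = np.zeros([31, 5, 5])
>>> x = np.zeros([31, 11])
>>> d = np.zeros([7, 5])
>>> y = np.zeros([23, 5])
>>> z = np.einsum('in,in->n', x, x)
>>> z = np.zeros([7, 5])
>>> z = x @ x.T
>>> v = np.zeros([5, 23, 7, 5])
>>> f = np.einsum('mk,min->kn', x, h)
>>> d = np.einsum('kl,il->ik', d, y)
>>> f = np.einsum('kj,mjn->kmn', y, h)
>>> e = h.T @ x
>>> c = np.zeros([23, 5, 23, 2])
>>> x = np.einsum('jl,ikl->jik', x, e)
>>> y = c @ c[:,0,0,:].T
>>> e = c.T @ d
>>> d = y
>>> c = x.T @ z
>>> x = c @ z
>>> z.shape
(31, 31)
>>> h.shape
(31, 5, 5)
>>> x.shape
(5, 5, 31)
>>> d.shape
(23, 5, 23, 23)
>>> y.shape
(23, 5, 23, 23)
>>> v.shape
(5, 23, 7, 5)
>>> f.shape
(23, 31, 5)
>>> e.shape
(2, 23, 5, 7)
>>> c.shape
(5, 5, 31)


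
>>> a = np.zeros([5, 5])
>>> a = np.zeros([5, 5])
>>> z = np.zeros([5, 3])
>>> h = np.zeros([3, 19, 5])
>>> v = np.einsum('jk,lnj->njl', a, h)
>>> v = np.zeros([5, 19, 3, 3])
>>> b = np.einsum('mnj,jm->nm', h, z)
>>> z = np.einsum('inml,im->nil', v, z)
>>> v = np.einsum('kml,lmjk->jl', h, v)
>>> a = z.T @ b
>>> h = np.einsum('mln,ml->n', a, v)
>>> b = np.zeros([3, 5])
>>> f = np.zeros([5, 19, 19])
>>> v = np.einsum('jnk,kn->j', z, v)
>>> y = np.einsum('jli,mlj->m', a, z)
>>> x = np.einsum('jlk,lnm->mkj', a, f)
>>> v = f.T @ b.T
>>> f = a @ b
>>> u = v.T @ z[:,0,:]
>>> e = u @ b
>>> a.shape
(3, 5, 3)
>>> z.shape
(19, 5, 3)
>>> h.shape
(3,)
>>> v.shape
(19, 19, 3)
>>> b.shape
(3, 5)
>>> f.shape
(3, 5, 5)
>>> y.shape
(19,)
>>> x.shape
(19, 3, 3)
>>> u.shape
(3, 19, 3)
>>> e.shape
(3, 19, 5)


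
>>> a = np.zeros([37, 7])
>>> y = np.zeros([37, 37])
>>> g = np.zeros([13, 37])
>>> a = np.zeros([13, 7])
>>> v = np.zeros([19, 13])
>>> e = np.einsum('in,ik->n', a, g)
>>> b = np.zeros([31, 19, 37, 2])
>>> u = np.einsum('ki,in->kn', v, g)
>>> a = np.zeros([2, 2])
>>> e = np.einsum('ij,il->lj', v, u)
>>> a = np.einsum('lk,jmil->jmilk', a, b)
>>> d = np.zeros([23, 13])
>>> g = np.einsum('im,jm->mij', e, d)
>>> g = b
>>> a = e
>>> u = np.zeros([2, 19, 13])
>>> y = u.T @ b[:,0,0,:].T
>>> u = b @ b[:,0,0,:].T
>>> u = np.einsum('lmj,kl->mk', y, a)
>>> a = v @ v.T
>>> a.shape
(19, 19)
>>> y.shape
(13, 19, 31)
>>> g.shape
(31, 19, 37, 2)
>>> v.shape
(19, 13)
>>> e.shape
(37, 13)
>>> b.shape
(31, 19, 37, 2)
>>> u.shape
(19, 37)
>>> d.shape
(23, 13)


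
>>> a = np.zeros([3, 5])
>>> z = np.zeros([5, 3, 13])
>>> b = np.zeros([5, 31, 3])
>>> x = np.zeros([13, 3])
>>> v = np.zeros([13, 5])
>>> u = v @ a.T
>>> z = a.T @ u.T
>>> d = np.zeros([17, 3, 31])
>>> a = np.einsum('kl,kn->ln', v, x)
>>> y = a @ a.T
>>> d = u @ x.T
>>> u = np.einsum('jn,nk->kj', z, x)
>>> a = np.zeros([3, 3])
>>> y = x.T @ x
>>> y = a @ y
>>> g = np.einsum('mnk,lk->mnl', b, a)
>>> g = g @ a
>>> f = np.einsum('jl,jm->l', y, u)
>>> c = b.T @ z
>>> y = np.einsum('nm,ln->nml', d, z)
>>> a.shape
(3, 3)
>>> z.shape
(5, 13)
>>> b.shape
(5, 31, 3)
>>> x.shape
(13, 3)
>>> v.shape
(13, 5)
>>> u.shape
(3, 5)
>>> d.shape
(13, 13)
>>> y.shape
(13, 13, 5)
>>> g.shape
(5, 31, 3)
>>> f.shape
(3,)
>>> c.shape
(3, 31, 13)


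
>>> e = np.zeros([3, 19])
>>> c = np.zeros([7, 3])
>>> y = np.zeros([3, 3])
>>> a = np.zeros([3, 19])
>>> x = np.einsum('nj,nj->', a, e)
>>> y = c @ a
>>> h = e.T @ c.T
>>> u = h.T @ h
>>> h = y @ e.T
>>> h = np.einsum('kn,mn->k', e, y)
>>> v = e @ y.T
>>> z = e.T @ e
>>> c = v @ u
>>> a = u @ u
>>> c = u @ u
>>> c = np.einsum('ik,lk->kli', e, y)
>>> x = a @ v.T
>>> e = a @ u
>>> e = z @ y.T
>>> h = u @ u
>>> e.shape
(19, 7)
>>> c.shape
(19, 7, 3)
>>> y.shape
(7, 19)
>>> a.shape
(7, 7)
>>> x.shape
(7, 3)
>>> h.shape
(7, 7)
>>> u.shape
(7, 7)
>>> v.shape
(3, 7)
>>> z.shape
(19, 19)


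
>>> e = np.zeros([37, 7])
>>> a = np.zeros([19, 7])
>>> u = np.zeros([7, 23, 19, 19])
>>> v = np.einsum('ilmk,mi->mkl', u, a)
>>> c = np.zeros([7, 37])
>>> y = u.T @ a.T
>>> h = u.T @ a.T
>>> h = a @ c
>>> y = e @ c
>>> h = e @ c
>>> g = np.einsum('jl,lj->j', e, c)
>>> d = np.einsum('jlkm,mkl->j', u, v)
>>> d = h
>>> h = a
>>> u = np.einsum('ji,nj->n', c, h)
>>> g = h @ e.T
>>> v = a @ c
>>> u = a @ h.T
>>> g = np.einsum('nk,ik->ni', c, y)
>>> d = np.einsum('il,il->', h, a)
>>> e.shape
(37, 7)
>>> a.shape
(19, 7)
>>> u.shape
(19, 19)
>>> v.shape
(19, 37)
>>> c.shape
(7, 37)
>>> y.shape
(37, 37)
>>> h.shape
(19, 7)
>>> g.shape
(7, 37)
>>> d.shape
()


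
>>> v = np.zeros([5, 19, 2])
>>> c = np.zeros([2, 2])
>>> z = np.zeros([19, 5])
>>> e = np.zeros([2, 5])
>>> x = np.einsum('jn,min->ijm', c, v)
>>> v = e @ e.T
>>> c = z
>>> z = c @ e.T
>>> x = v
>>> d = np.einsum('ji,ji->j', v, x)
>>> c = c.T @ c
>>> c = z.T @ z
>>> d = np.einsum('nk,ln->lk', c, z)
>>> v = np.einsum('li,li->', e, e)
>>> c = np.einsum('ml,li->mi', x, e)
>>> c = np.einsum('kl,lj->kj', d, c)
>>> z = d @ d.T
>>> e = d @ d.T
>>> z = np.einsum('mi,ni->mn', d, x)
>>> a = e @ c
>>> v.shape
()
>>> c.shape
(19, 5)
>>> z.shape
(19, 2)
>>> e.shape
(19, 19)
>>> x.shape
(2, 2)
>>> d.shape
(19, 2)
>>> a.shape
(19, 5)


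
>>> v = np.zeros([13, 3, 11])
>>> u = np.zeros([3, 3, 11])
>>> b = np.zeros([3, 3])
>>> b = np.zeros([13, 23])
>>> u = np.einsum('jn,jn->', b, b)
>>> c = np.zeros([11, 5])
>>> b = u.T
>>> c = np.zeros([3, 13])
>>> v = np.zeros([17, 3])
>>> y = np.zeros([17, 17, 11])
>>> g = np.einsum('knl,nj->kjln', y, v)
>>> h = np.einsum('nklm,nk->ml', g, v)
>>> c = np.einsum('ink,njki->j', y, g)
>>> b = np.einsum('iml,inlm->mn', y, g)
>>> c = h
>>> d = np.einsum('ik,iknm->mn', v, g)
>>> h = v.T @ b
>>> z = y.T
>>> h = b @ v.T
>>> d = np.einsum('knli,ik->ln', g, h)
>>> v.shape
(17, 3)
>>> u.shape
()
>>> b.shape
(17, 3)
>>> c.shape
(17, 11)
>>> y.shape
(17, 17, 11)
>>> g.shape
(17, 3, 11, 17)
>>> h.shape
(17, 17)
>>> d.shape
(11, 3)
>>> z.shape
(11, 17, 17)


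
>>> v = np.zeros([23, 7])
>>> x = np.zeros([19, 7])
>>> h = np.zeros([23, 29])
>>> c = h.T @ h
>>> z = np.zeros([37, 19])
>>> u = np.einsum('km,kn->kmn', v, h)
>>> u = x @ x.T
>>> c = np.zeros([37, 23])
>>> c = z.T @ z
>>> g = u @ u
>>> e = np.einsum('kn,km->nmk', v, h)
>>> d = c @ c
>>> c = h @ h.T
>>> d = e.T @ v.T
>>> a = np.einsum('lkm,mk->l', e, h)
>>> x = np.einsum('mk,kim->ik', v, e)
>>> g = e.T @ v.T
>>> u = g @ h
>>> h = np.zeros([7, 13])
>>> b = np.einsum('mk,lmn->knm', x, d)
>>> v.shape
(23, 7)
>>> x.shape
(29, 7)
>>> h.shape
(7, 13)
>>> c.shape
(23, 23)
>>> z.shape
(37, 19)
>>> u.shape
(23, 29, 29)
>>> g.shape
(23, 29, 23)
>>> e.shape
(7, 29, 23)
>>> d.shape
(23, 29, 23)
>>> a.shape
(7,)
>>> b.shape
(7, 23, 29)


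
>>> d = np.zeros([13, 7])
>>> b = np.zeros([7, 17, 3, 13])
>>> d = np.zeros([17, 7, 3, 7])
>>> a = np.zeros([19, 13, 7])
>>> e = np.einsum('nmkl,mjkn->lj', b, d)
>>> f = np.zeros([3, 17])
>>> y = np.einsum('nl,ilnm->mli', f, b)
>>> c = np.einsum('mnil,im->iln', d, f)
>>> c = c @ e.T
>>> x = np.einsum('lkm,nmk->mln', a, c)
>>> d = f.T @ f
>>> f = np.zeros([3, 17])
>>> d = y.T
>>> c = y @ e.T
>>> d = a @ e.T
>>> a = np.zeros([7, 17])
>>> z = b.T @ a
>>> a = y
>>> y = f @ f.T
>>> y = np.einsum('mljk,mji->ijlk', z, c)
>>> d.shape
(19, 13, 13)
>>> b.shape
(7, 17, 3, 13)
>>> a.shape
(13, 17, 7)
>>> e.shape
(13, 7)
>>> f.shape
(3, 17)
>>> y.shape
(13, 17, 3, 17)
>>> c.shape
(13, 17, 13)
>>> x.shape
(7, 19, 3)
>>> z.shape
(13, 3, 17, 17)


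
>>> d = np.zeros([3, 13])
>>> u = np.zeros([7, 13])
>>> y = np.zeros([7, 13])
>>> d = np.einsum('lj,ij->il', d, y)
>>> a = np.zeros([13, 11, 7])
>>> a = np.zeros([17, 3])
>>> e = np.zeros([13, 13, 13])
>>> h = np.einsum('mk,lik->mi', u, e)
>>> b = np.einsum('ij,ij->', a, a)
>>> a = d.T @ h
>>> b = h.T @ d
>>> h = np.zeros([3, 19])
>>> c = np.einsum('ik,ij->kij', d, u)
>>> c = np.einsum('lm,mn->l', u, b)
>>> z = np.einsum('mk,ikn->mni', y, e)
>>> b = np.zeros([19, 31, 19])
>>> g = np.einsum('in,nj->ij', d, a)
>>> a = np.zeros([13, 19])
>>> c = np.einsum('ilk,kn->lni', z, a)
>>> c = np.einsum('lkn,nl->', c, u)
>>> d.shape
(7, 3)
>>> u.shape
(7, 13)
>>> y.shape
(7, 13)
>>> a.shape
(13, 19)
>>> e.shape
(13, 13, 13)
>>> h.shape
(3, 19)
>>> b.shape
(19, 31, 19)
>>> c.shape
()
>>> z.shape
(7, 13, 13)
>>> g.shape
(7, 13)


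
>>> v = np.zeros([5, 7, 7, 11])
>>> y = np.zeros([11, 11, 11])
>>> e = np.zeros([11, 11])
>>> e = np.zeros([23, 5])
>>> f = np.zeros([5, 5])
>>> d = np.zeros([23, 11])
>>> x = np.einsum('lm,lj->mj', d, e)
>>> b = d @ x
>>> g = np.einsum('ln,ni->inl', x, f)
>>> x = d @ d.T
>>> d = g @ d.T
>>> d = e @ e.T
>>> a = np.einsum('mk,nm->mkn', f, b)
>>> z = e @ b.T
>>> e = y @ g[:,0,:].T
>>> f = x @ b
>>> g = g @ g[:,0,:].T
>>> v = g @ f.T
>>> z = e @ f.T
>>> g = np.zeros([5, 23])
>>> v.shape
(5, 5, 23)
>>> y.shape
(11, 11, 11)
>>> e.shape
(11, 11, 5)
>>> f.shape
(23, 5)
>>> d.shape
(23, 23)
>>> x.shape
(23, 23)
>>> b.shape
(23, 5)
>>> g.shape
(5, 23)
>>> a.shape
(5, 5, 23)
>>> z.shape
(11, 11, 23)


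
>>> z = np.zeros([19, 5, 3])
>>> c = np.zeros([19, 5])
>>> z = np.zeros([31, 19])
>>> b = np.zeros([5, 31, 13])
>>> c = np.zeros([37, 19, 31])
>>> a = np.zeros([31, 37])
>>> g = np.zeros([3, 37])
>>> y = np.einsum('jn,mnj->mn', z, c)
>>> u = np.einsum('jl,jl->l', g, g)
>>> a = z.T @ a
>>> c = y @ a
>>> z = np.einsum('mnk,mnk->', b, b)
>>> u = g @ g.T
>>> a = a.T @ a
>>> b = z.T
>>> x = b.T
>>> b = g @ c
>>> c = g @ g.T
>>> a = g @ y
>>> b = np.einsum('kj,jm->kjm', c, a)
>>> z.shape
()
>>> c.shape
(3, 3)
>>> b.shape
(3, 3, 19)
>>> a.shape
(3, 19)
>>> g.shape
(3, 37)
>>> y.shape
(37, 19)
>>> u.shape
(3, 3)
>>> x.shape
()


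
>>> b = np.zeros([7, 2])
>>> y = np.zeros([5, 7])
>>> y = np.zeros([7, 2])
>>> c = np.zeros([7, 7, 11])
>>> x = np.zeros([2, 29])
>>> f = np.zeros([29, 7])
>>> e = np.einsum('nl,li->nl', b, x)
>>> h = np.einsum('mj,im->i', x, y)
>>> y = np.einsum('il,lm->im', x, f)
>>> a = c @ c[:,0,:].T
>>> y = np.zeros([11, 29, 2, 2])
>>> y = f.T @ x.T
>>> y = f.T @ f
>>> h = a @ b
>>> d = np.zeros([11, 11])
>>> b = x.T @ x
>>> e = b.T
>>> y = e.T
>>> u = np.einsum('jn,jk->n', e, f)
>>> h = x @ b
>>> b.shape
(29, 29)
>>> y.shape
(29, 29)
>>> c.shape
(7, 7, 11)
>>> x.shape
(2, 29)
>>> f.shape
(29, 7)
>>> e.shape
(29, 29)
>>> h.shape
(2, 29)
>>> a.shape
(7, 7, 7)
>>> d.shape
(11, 11)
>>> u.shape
(29,)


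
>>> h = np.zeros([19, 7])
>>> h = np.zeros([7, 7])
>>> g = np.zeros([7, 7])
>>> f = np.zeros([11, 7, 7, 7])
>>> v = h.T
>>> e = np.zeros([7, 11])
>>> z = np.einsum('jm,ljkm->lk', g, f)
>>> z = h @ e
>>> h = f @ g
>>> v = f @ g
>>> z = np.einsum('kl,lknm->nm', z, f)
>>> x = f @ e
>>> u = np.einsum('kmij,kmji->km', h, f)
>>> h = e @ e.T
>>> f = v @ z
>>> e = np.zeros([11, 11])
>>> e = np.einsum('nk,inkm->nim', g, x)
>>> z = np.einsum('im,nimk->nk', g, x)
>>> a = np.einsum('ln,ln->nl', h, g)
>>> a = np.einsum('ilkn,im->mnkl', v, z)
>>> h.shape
(7, 7)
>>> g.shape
(7, 7)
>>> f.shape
(11, 7, 7, 7)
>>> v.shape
(11, 7, 7, 7)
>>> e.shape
(7, 11, 11)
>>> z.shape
(11, 11)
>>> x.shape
(11, 7, 7, 11)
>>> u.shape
(11, 7)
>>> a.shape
(11, 7, 7, 7)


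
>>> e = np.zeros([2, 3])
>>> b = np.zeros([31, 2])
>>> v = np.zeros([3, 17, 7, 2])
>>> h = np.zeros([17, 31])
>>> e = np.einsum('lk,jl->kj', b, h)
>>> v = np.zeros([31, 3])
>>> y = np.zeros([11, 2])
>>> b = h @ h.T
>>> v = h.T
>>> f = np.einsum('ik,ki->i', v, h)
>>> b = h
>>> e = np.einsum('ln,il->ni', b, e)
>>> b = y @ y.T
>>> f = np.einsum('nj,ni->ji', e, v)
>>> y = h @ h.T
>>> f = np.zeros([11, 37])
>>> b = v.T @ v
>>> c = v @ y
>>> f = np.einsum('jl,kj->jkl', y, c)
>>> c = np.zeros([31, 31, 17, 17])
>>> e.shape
(31, 2)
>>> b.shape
(17, 17)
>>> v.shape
(31, 17)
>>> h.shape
(17, 31)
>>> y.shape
(17, 17)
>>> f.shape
(17, 31, 17)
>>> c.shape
(31, 31, 17, 17)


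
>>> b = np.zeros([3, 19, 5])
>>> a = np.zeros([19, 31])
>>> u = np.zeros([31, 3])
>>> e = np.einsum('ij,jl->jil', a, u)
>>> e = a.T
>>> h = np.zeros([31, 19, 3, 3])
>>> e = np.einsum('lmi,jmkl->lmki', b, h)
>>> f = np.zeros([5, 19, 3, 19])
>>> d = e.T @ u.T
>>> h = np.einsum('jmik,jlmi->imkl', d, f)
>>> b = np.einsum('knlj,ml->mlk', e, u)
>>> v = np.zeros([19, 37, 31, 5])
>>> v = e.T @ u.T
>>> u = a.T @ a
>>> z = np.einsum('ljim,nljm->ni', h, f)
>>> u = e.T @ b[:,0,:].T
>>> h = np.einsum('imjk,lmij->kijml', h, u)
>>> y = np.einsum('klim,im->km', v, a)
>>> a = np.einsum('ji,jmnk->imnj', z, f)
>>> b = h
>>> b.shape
(19, 19, 31, 3, 5)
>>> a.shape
(31, 19, 3, 5)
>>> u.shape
(5, 3, 19, 31)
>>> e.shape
(3, 19, 3, 5)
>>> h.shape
(19, 19, 31, 3, 5)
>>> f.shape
(5, 19, 3, 19)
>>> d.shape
(5, 3, 19, 31)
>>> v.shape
(5, 3, 19, 31)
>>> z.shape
(5, 31)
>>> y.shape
(5, 31)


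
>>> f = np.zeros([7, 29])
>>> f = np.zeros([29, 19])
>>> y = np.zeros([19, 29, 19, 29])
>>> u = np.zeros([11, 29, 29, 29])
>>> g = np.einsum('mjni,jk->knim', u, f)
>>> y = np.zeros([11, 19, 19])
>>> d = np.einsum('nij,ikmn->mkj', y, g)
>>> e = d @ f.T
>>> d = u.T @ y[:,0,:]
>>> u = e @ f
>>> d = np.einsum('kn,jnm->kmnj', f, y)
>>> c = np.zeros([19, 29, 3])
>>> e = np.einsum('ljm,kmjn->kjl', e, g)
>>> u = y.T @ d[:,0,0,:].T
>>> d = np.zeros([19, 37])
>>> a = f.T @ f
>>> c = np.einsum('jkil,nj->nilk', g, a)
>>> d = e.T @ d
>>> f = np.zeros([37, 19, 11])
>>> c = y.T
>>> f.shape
(37, 19, 11)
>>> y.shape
(11, 19, 19)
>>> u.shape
(19, 19, 29)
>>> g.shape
(19, 29, 29, 11)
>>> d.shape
(29, 29, 37)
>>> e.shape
(19, 29, 29)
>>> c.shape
(19, 19, 11)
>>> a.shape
(19, 19)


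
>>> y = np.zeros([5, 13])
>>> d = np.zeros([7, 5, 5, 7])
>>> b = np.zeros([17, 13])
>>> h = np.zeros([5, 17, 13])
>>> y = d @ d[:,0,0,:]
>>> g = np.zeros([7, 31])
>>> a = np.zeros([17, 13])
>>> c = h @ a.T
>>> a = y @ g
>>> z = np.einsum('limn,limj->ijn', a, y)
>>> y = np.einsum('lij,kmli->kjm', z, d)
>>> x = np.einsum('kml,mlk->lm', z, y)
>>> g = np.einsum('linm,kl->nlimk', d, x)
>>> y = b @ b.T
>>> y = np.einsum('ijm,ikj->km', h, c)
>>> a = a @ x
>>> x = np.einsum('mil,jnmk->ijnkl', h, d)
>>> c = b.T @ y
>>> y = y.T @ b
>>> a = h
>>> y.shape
(13, 13)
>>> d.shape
(7, 5, 5, 7)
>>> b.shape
(17, 13)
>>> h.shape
(5, 17, 13)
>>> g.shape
(5, 7, 5, 7, 31)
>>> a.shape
(5, 17, 13)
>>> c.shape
(13, 13)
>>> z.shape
(5, 7, 31)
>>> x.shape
(17, 7, 5, 7, 13)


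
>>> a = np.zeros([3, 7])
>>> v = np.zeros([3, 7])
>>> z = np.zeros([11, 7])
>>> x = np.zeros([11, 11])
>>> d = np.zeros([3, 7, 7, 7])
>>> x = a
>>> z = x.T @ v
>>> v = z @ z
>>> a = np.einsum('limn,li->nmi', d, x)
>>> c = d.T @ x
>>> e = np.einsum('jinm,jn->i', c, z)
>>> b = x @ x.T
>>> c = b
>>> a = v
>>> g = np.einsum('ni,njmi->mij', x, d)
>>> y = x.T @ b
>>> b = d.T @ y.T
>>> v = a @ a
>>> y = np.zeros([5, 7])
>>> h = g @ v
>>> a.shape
(7, 7)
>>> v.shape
(7, 7)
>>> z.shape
(7, 7)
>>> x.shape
(3, 7)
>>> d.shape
(3, 7, 7, 7)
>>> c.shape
(3, 3)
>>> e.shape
(7,)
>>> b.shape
(7, 7, 7, 7)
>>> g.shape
(7, 7, 7)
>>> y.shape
(5, 7)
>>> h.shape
(7, 7, 7)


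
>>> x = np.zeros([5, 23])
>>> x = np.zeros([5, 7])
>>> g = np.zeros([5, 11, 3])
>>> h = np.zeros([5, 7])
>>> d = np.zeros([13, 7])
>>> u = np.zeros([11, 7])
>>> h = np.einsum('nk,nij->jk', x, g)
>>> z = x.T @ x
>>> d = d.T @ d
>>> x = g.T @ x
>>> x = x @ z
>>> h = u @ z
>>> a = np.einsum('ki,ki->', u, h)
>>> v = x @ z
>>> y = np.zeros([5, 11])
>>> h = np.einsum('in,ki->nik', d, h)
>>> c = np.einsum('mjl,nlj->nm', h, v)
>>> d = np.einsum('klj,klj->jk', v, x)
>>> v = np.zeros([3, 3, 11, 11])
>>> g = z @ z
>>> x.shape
(3, 11, 7)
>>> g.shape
(7, 7)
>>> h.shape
(7, 7, 11)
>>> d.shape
(7, 3)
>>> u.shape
(11, 7)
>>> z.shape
(7, 7)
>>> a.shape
()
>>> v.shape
(3, 3, 11, 11)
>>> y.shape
(5, 11)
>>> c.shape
(3, 7)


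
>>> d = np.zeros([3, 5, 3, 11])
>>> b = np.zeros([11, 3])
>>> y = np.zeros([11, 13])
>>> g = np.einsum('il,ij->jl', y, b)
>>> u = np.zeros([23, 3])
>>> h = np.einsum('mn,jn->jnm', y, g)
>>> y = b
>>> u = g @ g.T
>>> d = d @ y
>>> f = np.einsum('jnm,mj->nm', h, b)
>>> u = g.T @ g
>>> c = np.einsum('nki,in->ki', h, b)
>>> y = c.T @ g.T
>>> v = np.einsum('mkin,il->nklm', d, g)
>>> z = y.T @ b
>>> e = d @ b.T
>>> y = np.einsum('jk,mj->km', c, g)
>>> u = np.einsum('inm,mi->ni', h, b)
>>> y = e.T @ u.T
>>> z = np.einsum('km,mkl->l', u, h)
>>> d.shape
(3, 5, 3, 3)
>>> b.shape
(11, 3)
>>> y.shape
(11, 3, 5, 13)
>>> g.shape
(3, 13)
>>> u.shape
(13, 3)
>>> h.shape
(3, 13, 11)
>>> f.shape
(13, 11)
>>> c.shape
(13, 11)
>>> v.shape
(3, 5, 13, 3)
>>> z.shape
(11,)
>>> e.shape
(3, 5, 3, 11)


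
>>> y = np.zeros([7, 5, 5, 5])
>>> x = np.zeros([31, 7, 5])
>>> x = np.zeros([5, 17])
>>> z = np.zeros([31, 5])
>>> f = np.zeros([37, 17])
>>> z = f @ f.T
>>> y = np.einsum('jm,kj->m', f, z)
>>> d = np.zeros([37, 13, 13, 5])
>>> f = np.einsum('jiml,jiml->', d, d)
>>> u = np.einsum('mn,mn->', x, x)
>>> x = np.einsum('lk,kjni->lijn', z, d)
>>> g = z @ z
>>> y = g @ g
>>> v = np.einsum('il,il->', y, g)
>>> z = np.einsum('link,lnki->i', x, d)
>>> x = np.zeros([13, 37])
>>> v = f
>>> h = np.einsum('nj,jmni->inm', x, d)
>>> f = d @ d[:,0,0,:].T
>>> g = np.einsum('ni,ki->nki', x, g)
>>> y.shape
(37, 37)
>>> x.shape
(13, 37)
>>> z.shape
(5,)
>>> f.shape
(37, 13, 13, 37)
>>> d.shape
(37, 13, 13, 5)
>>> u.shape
()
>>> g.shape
(13, 37, 37)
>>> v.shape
()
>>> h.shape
(5, 13, 13)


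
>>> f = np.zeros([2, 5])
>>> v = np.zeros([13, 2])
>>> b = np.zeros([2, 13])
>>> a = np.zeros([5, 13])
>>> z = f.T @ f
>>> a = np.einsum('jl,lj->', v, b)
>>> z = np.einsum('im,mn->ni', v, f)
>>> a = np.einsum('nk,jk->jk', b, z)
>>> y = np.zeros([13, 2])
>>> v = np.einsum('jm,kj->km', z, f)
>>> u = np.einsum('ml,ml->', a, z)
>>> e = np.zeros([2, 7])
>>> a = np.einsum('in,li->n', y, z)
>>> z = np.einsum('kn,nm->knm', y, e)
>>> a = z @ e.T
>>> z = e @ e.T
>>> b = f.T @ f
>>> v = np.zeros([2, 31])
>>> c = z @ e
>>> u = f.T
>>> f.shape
(2, 5)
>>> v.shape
(2, 31)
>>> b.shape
(5, 5)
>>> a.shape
(13, 2, 2)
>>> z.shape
(2, 2)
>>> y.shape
(13, 2)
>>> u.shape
(5, 2)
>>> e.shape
(2, 7)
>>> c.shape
(2, 7)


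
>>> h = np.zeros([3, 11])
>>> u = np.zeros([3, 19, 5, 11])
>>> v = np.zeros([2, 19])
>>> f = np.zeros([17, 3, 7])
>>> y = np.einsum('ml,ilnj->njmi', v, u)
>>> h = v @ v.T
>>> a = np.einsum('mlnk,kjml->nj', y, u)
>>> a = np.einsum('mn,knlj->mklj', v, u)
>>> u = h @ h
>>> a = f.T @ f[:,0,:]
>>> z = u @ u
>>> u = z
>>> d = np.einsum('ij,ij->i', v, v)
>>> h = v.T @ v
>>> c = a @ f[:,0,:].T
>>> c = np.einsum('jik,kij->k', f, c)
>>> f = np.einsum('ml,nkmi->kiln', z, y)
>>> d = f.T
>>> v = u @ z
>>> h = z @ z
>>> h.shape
(2, 2)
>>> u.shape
(2, 2)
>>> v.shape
(2, 2)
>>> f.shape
(11, 3, 2, 5)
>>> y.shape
(5, 11, 2, 3)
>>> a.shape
(7, 3, 7)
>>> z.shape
(2, 2)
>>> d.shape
(5, 2, 3, 11)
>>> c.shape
(7,)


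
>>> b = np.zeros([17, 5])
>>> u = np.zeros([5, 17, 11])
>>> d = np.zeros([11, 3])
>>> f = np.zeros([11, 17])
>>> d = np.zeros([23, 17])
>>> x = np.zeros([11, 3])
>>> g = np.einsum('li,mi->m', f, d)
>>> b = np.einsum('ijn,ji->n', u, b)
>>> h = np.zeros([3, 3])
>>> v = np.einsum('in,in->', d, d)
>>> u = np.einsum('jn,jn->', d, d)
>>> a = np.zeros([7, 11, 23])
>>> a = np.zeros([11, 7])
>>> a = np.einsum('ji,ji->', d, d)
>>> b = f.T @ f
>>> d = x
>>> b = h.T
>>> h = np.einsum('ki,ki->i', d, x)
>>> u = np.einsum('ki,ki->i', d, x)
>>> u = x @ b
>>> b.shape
(3, 3)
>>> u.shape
(11, 3)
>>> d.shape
(11, 3)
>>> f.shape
(11, 17)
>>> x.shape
(11, 3)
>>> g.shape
(23,)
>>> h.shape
(3,)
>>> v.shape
()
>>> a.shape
()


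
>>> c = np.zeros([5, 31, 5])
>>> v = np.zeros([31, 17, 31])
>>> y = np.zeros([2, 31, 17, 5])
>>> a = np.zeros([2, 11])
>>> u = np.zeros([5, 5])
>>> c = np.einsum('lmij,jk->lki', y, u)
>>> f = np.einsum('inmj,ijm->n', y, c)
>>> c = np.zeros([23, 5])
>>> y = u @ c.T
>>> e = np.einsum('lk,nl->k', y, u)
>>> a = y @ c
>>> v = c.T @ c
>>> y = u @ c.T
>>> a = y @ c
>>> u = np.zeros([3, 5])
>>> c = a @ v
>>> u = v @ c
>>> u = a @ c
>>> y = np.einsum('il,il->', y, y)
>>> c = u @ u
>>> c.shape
(5, 5)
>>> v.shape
(5, 5)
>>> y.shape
()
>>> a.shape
(5, 5)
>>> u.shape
(5, 5)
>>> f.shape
(31,)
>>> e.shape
(23,)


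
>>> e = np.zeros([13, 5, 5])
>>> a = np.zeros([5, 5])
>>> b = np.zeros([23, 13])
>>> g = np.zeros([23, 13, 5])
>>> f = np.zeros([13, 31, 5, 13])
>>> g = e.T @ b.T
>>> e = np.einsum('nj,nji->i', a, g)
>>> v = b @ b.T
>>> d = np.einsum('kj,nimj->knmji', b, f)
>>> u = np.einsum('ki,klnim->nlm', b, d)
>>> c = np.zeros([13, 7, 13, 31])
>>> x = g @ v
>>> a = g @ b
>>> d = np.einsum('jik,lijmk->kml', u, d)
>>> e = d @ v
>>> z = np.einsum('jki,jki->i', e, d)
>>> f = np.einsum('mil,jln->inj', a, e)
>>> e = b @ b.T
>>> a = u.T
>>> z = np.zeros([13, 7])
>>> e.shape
(23, 23)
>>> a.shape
(31, 13, 5)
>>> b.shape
(23, 13)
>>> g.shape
(5, 5, 23)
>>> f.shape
(5, 23, 31)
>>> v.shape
(23, 23)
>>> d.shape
(31, 13, 23)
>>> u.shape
(5, 13, 31)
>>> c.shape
(13, 7, 13, 31)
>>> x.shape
(5, 5, 23)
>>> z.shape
(13, 7)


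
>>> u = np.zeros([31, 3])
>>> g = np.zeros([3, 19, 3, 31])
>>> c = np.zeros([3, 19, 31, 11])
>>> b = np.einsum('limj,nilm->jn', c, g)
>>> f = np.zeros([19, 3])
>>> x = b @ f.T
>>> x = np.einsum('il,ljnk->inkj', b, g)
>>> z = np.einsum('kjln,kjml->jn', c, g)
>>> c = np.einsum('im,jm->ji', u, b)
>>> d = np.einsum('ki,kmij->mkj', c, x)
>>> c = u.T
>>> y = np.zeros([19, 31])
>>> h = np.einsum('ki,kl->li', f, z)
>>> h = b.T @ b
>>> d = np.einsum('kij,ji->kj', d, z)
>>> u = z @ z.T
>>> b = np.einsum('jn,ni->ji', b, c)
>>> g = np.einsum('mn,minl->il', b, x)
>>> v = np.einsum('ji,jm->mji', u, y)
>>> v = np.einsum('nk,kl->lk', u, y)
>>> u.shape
(19, 19)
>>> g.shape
(3, 19)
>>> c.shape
(3, 31)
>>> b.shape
(11, 31)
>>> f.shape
(19, 3)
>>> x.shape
(11, 3, 31, 19)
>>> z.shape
(19, 11)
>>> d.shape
(3, 19)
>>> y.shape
(19, 31)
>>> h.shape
(3, 3)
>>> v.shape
(31, 19)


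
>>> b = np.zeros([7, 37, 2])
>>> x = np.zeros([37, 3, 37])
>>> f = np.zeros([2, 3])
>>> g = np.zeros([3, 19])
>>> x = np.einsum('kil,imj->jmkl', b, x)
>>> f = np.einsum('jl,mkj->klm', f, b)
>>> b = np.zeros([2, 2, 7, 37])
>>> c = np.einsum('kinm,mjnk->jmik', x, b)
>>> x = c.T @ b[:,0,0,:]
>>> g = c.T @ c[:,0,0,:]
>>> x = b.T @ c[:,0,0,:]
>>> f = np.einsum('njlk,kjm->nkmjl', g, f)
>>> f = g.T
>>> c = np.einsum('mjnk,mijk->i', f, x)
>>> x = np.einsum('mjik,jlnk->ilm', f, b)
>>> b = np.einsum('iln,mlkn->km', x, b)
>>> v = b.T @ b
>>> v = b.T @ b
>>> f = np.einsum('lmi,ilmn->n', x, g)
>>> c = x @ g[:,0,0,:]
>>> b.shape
(7, 2)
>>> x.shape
(3, 2, 37)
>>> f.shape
(37,)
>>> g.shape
(37, 3, 2, 37)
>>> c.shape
(3, 2, 37)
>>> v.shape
(2, 2)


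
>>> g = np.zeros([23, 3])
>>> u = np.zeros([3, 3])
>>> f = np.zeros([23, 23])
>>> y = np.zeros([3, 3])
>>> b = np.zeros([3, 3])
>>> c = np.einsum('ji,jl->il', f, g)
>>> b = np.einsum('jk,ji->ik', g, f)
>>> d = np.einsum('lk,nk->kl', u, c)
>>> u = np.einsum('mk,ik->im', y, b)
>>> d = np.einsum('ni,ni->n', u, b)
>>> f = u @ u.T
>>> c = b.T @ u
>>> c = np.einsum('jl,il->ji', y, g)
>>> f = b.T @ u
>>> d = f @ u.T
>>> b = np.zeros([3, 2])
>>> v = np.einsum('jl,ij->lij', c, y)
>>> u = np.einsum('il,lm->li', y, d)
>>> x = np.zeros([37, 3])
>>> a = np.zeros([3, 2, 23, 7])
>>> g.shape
(23, 3)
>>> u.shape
(3, 3)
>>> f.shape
(3, 3)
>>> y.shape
(3, 3)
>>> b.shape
(3, 2)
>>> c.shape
(3, 23)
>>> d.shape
(3, 23)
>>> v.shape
(23, 3, 3)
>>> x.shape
(37, 3)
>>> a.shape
(3, 2, 23, 7)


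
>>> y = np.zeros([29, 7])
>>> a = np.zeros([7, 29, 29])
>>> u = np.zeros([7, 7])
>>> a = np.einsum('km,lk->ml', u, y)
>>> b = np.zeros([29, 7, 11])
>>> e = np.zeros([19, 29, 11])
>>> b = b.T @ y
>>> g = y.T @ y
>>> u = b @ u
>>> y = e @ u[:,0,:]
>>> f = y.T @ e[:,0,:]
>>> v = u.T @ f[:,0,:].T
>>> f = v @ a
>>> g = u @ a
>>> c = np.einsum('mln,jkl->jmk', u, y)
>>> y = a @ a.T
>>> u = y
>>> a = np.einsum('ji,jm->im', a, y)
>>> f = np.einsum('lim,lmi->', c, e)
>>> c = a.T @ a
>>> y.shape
(7, 7)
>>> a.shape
(29, 7)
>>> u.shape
(7, 7)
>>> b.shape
(11, 7, 7)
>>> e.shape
(19, 29, 11)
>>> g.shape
(11, 7, 29)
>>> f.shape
()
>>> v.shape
(7, 7, 7)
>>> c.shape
(7, 7)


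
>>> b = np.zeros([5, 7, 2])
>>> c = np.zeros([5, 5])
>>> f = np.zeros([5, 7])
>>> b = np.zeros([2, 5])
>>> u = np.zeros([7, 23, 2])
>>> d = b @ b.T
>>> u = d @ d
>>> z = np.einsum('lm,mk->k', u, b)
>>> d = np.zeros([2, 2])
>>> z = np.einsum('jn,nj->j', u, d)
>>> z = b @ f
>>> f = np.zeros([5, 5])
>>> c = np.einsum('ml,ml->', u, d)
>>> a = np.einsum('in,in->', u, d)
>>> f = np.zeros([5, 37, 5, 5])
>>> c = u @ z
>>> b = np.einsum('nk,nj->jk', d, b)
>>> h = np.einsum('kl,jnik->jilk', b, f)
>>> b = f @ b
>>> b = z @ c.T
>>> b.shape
(2, 2)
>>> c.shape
(2, 7)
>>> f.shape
(5, 37, 5, 5)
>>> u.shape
(2, 2)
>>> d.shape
(2, 2)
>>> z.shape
(2, 7)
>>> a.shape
()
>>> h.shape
(5, 5, 2, 5)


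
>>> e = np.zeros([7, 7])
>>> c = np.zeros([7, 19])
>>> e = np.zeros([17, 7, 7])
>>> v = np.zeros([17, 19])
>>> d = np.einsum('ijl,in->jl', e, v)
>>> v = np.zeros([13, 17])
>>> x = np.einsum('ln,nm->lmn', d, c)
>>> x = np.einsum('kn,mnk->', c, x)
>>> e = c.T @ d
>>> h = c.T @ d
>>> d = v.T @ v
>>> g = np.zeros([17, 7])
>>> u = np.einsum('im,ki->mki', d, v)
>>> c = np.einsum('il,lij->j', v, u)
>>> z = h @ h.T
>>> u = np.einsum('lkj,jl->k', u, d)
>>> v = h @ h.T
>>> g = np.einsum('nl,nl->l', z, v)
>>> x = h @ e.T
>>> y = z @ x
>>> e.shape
(19, 7)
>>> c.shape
(17,)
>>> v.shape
(19, 19)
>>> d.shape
(17, 17)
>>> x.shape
(19, 19)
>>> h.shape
(19, 7)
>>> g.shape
(19,)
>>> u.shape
(13,)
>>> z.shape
(19, 19)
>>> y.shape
(19, 19)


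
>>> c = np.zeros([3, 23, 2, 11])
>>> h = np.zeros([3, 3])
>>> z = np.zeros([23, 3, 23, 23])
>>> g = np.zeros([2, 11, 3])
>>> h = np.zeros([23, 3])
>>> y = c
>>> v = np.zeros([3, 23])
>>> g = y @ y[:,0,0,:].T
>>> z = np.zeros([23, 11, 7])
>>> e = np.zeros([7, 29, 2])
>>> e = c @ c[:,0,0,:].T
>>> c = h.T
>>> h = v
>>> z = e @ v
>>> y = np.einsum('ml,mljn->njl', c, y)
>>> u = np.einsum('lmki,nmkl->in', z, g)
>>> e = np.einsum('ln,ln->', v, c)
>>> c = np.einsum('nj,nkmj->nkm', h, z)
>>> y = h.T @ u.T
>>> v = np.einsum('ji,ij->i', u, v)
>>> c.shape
(3, 23, 2)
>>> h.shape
(3, 23)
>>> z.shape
(3, 23, 2, 23)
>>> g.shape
(3, 23, 2, 3)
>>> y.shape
(23, 23)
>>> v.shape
(3,)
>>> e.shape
()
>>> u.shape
(23, 3)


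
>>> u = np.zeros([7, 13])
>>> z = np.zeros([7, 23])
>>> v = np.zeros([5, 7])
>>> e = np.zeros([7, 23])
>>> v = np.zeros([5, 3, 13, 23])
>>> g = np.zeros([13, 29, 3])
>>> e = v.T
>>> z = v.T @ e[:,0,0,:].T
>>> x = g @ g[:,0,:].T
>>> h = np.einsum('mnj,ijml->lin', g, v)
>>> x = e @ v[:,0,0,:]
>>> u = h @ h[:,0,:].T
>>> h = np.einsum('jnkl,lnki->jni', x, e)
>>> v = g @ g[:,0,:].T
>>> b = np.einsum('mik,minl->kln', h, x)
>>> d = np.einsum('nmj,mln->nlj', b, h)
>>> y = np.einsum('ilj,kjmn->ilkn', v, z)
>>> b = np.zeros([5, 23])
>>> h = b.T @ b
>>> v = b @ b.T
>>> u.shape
(23, 5, 23)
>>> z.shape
(23, 13, 3, 23)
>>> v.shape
(5, 5)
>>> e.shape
(23, 13, 3, 5)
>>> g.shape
(13, 29, 3)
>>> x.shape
(23, 13, 3, 23)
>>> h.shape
(23, 23)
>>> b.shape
(5, 23)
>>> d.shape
(5, 13, 3)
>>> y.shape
(13, 29, 23, 23)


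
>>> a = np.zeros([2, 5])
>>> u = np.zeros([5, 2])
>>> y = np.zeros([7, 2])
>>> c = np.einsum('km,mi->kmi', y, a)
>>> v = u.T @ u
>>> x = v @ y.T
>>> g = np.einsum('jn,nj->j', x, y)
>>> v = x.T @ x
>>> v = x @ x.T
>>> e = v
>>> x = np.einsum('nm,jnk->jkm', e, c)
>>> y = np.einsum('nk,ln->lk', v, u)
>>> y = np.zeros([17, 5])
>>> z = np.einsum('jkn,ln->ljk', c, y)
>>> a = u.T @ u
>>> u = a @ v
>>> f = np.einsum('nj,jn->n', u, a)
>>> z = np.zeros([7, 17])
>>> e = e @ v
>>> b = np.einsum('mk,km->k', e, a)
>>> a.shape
(2, 2)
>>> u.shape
(2, 2)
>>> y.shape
(17, 5)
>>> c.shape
(7, 2, 5)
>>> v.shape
(2, 2)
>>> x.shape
(7, 5, 2)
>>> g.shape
(2,)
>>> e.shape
(2, 2)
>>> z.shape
(7, 17)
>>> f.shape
(2,)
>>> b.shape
(2,)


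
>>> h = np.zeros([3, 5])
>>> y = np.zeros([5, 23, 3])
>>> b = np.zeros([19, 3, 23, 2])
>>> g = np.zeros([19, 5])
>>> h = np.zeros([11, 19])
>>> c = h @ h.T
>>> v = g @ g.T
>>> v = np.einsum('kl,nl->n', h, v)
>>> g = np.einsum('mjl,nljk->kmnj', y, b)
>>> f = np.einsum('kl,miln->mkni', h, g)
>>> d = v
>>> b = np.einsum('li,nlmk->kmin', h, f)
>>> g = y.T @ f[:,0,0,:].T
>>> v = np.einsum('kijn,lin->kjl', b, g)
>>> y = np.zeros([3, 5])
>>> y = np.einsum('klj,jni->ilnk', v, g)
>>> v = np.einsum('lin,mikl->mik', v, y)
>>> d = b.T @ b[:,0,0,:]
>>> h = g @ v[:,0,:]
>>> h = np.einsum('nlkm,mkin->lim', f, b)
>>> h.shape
(11, 19, 5)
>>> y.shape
(2, 19, 23, 5)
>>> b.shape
(5, 23, 19, 2)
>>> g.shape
(3, 23, 2)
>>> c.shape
(11, 11)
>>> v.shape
(2, 19, 23)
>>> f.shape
(2, 11, 23, 5)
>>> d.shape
(2, 19, 23, 2)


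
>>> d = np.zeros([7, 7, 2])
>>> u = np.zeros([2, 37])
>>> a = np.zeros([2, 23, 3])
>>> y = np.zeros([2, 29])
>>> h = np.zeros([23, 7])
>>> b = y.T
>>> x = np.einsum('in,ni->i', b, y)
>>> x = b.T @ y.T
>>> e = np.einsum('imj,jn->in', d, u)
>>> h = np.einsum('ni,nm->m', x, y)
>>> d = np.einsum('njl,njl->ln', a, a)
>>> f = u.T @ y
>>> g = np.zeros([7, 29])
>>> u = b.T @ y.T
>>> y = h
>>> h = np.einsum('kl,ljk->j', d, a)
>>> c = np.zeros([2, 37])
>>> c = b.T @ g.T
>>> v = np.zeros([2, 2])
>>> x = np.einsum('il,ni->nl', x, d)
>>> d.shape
(3, 2)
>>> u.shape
(2, 2)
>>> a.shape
(2, 23, 3)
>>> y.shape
(29,)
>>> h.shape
(23,)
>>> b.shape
(29, 2)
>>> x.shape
(3, 2)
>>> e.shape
(7, 37)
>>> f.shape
(37, 29)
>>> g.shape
(7, 29)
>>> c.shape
(2, 7)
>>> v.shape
(2, 2)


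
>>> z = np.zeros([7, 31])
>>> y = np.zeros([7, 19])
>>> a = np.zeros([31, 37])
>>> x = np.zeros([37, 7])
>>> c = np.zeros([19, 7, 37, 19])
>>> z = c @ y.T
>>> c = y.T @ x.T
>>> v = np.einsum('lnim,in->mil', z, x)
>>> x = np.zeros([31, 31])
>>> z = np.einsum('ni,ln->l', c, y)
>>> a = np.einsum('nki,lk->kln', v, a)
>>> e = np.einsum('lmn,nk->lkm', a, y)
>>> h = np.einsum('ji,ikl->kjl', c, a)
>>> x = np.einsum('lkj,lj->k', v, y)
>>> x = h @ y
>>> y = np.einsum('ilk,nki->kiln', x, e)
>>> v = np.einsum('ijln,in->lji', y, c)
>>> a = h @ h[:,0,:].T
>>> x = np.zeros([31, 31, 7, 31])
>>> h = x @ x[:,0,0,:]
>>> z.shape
(7,)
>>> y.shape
(19, 31, 19, 37)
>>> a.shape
(31, 19, 31)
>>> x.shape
(31, 31, 7, 31)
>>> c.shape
(19, 37)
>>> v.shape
(19, 31, 19)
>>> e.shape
(37, 19, 31)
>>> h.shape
(31, 31, 7, 31)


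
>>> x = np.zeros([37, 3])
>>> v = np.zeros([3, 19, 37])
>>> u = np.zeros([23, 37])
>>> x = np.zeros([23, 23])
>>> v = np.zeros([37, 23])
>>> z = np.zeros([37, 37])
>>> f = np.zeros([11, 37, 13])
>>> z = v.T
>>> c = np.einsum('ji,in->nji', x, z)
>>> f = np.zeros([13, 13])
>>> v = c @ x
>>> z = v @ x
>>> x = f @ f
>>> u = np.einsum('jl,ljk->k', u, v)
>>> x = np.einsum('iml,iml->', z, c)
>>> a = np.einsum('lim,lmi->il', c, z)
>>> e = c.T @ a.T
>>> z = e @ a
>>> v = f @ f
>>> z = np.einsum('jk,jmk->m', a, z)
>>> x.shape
()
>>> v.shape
(13, 13)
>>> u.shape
(23,)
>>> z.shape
(23,)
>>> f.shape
(13, 13)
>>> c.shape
(37, 23, 23)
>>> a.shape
(23, 37)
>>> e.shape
(23, 23, 23)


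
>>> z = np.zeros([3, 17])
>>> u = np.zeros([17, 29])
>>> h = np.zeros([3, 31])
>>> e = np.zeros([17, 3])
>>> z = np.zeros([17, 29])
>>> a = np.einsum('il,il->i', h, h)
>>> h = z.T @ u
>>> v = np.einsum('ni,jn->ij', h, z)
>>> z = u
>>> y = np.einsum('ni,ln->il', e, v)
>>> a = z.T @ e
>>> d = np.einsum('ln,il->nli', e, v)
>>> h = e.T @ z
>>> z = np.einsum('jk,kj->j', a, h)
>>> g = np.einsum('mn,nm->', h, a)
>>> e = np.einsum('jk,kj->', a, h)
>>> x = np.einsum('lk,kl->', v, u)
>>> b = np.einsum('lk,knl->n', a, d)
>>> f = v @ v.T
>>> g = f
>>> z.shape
(29,)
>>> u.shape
(17, 29)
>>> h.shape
(3, 29)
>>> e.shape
()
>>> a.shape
(29, 3)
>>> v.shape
(29, 17)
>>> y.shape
(3, 29)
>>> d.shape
(3, 17, 29)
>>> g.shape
(29, 29)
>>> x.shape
()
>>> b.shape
(17,)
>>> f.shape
(29, 29)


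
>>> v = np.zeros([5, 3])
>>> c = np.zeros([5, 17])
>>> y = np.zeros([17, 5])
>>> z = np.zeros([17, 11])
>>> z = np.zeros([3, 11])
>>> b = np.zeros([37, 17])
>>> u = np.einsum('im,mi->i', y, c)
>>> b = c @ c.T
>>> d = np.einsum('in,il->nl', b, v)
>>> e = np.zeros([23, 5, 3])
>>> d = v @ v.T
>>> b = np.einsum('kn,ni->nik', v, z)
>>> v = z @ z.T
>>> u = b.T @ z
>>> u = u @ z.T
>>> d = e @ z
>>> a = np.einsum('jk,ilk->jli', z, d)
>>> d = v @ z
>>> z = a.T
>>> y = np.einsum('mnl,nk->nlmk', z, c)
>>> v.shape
(3, 3)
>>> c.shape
(5, 17)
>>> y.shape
(5, 3, 23, 17)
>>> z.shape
(23, 5, 3)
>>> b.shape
(3, 11, 5)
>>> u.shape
(5, 11, 3)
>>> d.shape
(3, 11)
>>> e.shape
(23, 5, 3)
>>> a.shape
(3, 5, 23)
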